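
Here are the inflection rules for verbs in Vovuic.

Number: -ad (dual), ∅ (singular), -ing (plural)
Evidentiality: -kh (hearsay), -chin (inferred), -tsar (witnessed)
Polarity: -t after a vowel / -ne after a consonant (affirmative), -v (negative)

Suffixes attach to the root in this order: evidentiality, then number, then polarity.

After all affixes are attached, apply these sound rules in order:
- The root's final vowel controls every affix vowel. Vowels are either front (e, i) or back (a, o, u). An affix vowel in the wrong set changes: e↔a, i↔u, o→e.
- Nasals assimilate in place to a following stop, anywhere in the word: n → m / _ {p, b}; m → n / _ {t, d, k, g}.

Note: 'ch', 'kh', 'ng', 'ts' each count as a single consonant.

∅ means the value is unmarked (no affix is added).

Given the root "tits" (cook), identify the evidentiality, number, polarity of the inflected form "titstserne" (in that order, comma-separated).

witnessed, singular, affirmative

Segment: tits-tsar-ne.
evidentiality: -tsar → witnessed.
number: ∅ → singular.
polarity: -t/ne → affirmative.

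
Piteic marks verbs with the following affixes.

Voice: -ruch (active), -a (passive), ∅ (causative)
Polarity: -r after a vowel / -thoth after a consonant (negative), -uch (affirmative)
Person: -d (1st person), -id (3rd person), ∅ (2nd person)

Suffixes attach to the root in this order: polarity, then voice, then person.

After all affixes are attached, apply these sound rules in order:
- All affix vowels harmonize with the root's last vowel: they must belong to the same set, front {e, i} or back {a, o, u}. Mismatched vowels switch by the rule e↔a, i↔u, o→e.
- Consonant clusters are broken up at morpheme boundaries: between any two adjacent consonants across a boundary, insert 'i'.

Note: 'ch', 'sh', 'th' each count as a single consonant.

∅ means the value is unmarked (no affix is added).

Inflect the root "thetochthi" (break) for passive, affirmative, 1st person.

thetochthiiched

Attach polarity affirmative -uch → thetochthiuch.
Attach voice passive -a → thetochthiucha.
Attach person 1st person -d → thetochthiuchad.
Apply vowel harmony: thetochthiuchad → thetochthiiched.
Epenthesis: no change.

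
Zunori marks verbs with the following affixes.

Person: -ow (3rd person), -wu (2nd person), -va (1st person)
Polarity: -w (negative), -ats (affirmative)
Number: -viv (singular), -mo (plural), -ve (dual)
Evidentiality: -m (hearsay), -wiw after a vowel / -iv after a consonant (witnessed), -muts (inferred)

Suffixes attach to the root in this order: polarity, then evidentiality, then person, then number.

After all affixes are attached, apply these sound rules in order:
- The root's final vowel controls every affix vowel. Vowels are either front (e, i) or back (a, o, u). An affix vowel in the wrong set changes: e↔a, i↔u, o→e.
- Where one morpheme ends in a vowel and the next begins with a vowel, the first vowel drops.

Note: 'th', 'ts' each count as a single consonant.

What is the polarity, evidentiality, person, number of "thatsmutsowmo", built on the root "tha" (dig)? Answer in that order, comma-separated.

Segment: tha-ats-muts-ow-mo.
polarity: -ats → affirmative.
evidentiality: -muts → inferred.
person: -ow → 3rd person.
number: -mo → plural.

affirmative, inferred, 3rd person, plural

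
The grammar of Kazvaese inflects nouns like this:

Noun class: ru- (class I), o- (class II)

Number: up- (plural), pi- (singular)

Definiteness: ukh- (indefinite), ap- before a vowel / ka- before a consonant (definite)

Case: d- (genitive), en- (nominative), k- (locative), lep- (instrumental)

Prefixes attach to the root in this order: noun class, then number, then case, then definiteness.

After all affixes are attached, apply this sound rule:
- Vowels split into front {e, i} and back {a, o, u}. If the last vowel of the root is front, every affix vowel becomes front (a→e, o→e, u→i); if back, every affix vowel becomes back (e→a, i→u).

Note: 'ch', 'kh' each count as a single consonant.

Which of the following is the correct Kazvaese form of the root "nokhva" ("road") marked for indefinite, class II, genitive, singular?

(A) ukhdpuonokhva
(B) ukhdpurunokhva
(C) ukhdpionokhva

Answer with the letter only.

A

Attach noun class class II o- → onokhva.
Attach number singular pi- → pionokhva.
Attach case genitive d- → dpionokhva.
Attach definiteness indefinite ukh- → ukhdpionokhva.
Apply vowel harmony: ukhdpionokhva → ukhdpuonokhva.
So the correct form is ukhdpuonokhva, option (A).
(C) ukhdpionokhva is wrong: it fails to apply the sound rule(s).
(B) ukhdpurunokhva is wrong: it uses class I instead of class II for noun class.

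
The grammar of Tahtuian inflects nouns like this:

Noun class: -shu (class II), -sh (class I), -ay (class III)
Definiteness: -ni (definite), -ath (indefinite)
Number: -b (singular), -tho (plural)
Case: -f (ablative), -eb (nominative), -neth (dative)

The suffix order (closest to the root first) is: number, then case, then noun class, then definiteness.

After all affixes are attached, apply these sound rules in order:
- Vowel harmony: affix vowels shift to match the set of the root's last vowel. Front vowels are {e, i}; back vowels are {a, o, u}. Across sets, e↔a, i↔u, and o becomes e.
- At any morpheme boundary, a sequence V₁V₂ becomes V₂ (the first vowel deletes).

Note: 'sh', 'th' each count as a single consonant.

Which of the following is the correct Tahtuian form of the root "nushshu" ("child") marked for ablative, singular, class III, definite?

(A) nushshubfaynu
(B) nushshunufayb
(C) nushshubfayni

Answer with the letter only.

Attach number singular -b → nushshub.
Attach case ablative -f → nushshubf.
Attach noun class class III -ay → nushshubfay.
Attach definiteness definite -ni → nushshubfayni.
Apply vowel harmony: nushshubfayni → nushshubfaynu.
Vowel deletion: no change.
So the correct form is nushshubfaynu, option (A).
(C) nushshubfayni is wrong: it fails to apply the sound rule(s).
(B) nushshunufayb is wrong: it has the affixes in the wrong order.

A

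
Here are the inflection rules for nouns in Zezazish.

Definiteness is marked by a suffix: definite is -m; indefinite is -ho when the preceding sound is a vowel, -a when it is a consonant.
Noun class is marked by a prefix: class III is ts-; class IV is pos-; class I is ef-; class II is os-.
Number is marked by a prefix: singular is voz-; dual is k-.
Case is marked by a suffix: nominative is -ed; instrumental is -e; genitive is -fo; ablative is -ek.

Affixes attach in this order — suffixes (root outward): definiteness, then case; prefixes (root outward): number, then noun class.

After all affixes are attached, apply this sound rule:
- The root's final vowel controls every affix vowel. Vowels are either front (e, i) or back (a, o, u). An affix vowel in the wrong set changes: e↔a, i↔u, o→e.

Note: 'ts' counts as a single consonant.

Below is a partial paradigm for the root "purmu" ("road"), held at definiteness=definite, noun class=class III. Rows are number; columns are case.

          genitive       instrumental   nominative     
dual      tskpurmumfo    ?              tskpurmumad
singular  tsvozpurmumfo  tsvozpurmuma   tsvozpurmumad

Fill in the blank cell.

Attach definiteness definite -m → purmum.
Attach number dual k- → kpurmum.
Attach noun class class III ts- → tskpurmum.
Attach case instrumental -e → tskpurmume.
Apply vowel harmony: tskpurmume → tskpurmuma.

tskpurmuma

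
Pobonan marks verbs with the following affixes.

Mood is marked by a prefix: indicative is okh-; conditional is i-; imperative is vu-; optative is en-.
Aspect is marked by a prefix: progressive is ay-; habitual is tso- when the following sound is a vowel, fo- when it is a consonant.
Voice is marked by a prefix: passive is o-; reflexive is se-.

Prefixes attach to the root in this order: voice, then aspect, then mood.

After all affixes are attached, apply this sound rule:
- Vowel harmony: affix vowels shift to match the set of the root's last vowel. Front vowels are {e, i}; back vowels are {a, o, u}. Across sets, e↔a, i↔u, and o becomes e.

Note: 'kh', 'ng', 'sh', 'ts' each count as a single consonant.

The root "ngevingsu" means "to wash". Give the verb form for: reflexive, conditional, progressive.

Attach voice reflexive se- → sengevingsu.
Attach aspect progressive ay- → aysengevingsu.
Attach mood conditional i- → iaysengevingsu.
Apply vowel harmony: iaysengevingsu → uaysangevingsu.

uaysangevingsu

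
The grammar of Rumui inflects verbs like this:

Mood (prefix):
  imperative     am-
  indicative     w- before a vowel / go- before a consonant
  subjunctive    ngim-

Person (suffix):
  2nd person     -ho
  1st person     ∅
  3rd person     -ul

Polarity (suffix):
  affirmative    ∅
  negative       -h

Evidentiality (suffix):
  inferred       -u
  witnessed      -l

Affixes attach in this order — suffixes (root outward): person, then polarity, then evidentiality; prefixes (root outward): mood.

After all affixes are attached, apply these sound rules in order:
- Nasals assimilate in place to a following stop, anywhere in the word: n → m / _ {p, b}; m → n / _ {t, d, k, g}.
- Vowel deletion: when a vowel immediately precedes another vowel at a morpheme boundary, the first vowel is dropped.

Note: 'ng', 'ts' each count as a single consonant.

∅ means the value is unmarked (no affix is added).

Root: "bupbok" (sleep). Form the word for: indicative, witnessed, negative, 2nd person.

Attach person 2nd person -ho → bupbokho.
Attach polarity negative -h → bupbokhoh.
Attach evidentiality witnessed -l → bupbokhohl.
Attach mood indicative go- (before consonant 'b') → gobupbokhohl.
Nasal assimilation: no change.
Vowel deletion: no change.

gobupbokhohl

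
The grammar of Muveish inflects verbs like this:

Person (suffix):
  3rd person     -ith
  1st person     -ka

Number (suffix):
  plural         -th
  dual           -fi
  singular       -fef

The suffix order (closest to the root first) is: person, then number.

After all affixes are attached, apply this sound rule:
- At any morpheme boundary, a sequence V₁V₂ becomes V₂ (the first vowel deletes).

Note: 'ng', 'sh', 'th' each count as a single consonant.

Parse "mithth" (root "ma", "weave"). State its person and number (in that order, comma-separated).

3rd person, plural

Segment: ma-ith-th.
person: -ith → 3rd person.
number: -th → plural.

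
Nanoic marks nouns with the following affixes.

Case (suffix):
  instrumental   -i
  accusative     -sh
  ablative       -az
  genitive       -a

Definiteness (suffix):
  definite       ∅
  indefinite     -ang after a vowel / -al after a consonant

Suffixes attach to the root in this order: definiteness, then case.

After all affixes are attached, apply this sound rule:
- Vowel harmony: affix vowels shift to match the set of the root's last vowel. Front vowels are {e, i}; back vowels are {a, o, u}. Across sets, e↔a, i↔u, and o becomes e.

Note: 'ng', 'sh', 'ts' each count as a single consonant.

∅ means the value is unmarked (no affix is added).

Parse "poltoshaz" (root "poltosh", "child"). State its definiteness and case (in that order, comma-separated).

definite, ablative

Segment: poltosh-az.
definiteness: ∅ → definite.
case: -az → ablative.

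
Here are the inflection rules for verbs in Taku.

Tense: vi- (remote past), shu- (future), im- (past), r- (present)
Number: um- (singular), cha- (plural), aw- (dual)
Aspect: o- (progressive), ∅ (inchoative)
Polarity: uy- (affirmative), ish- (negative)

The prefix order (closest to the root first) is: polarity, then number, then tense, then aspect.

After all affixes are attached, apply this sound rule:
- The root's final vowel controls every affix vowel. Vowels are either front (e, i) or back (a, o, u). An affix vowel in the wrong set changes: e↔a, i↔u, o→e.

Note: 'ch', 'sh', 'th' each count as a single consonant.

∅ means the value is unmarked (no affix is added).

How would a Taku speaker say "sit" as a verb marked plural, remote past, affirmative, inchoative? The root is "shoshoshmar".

vuchauyshoshoshmar

Attach polarity affirmative uy- → uyshoshoshmar.
Attach number plural cha- → chauyshoshoshmar.
Attach tense remote past vi- → vichauyshoshoshmar.
aspect = inchoative: zero marking, form stays vichauyshoshoshmar.
Apply vowel harmony: vichauyshoshoshmar → vuchauyshoshoshmar.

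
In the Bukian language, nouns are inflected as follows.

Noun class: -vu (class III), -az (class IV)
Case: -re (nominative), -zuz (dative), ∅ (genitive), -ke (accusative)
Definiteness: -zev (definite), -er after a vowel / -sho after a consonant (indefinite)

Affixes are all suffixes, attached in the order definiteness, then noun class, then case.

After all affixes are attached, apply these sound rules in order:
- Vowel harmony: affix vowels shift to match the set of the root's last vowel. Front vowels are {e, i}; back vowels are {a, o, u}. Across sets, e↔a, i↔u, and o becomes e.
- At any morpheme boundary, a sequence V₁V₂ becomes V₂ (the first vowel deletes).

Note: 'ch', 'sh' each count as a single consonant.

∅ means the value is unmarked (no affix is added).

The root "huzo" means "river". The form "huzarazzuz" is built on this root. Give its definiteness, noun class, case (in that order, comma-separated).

Segment: huzo-er-az-zuz.
definiteness: -er/sho → indefinite.
noun class: -az → class IV.
case: -zuz → dative.

indefinite, class IV, dative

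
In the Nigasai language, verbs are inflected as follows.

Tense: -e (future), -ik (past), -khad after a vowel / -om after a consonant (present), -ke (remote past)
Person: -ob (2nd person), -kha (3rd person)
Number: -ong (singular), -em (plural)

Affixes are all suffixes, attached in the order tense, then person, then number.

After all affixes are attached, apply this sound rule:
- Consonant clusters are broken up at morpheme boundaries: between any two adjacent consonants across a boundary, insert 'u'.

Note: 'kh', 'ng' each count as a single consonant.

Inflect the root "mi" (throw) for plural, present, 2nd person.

Attach tense present -khad (after vowel 'i') → mikhad.
Attach person 2nd person -ob → mikhadob.
Attach number plural -em → mikhadobem.
Epenthesis: no change.

mikhadobem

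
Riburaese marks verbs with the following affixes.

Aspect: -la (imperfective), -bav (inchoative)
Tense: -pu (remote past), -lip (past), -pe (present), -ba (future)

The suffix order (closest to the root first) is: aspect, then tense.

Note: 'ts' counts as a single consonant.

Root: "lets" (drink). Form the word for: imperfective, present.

letslape

Attach aspect imperfective -la → letsla.
Attach tense present -pe → letslape.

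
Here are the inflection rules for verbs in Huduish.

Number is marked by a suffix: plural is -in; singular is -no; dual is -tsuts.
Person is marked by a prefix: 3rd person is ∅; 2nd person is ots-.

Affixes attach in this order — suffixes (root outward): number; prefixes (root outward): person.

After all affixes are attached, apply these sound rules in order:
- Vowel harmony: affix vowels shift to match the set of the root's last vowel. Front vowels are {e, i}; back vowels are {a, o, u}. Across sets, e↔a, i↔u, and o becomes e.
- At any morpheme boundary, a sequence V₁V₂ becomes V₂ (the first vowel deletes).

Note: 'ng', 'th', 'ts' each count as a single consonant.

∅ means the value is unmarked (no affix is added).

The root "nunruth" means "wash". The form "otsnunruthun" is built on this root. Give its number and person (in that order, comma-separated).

Segment: ots-nunruth-in.
number: -in → plural.
person: ots- → 2nd person.

plural, 2nd person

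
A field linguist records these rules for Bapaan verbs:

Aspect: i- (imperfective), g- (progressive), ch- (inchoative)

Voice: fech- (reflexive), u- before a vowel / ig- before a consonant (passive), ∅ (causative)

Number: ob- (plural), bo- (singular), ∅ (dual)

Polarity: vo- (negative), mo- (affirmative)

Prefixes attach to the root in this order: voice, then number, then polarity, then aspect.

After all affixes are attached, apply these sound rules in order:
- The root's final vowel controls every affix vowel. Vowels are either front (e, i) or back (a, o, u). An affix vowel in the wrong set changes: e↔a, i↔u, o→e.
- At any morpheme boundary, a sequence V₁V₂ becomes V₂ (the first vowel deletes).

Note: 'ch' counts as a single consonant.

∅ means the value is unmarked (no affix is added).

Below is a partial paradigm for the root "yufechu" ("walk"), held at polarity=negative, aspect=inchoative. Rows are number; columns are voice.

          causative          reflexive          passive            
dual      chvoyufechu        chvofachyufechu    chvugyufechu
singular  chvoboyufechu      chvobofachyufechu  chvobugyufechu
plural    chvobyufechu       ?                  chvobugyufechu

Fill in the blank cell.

chvobfachyufechu

Attach voice reflexive fech- → fechyufechu.
Attach number plural ob- → obfechyufechu.
Attach polarity negative vo- → voobfechyufechu.
Attach aspect inchoative ch- → chvoobfechyufechu.
Apply vowel harmony: chvoobfechyufechu → chvoobfachyufechu.
Apply vowel deletion: chvoobfachyufechu → chvobfachyufechu.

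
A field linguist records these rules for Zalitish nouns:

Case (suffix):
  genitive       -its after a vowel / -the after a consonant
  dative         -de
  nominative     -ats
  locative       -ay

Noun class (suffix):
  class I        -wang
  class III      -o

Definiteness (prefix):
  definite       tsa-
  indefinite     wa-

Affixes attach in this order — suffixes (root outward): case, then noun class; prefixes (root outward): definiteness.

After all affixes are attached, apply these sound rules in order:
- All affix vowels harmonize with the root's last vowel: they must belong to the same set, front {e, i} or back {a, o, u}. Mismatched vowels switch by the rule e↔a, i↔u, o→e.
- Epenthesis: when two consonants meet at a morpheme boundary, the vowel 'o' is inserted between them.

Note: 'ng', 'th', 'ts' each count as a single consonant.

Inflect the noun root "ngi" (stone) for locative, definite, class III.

Attach case locative -ay → ngiay.
Attach definiteness definite tsa- → tsangiay.
Attach noun class class III -o → tsangiayo.
Apply vowel harmony: tsangiayo → tsengieye.
Epenthesis: no change.

tsengieye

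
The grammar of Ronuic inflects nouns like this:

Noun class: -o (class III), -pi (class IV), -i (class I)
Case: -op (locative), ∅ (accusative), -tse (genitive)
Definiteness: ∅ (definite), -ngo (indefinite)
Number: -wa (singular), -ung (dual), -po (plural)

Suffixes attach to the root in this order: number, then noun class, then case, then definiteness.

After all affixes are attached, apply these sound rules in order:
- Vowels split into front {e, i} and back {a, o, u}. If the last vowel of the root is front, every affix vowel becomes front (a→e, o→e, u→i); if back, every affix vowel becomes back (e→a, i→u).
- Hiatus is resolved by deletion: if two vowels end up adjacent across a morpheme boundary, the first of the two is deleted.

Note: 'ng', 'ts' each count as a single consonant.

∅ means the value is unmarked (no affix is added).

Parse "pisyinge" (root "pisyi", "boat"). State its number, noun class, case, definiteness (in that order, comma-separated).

dual, class III, accusative, definite

Segment: pisyi-ung-o.
number: -ung → dual.
noun class: -o → class III.
case: ∅ → accusative.
definiteness: ∅ → definite.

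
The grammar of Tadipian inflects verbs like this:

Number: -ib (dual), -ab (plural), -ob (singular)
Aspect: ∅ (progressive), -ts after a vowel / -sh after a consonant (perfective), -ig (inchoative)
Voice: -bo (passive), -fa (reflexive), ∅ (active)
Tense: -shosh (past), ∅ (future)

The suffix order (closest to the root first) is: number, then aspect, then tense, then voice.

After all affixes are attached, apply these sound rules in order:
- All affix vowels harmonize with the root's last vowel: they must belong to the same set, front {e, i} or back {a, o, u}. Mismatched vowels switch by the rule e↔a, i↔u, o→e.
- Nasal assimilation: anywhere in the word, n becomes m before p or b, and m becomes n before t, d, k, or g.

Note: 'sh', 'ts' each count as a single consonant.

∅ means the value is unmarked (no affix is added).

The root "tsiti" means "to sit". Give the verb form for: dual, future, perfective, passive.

Attach number dual -ib → tsitiib.
Attach aspect perfective -sh (after consonant 'b') → tsitiibsh.
tense = future: zero marking, form stays tsitiibsh.
Attach voice passive -bo → tsitiibshbo.
Apply vowel harmony: tsitiibshbo → tsitiibshbe.
Nasal assimilation: no change.

tsitiibshbe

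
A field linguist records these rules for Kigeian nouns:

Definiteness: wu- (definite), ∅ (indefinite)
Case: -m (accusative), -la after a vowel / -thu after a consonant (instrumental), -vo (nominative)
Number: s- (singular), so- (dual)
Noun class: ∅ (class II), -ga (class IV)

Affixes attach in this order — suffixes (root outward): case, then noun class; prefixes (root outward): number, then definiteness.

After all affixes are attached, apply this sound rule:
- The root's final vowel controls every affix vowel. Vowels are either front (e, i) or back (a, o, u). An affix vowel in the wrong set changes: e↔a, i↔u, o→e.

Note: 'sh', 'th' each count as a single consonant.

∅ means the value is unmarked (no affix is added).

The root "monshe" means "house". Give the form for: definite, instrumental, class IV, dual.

Attach number dual so- → somonshe.
Attach case instrumental -la (after vowel 'e') → somonshela.
Attach definiteness definite wu- → wusomonshela.
Attach noun class class IV -ga → wusomonshelaga.
Apply vowel harmony: wusomonshelaga → wisemonshelege.

wisemonshelege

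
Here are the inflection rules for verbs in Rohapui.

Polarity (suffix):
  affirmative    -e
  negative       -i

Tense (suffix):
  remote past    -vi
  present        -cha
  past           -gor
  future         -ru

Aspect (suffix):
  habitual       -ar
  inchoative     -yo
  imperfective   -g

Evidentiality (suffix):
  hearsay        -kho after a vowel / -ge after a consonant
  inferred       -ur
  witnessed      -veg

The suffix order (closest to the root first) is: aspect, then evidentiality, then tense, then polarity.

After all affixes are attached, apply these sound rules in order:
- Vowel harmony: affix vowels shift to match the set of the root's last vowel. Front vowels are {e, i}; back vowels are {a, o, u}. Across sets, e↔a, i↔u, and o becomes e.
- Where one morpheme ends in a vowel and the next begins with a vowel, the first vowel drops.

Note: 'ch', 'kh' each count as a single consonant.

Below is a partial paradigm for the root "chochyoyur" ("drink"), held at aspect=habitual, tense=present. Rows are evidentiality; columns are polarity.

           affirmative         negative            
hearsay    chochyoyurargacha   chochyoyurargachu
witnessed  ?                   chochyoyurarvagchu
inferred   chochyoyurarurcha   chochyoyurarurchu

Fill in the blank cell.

chochyoyurarvagcha

Attach aspect habitual -ar → chochyoyurar.
Attach evidentiality witnessed -veg → chochyoyurarveg.
Attach tense present -cha → chochyoyurarvegcha.
Attach polarity affirmative -e → chochyoyurarvegchae.
Apply vowel harmony: chochyoyurarvegchae → chochyoyurarvagchaa.
Apply vowel deletion: chochyoyurarvagchaa → chochyoyurarvagcha.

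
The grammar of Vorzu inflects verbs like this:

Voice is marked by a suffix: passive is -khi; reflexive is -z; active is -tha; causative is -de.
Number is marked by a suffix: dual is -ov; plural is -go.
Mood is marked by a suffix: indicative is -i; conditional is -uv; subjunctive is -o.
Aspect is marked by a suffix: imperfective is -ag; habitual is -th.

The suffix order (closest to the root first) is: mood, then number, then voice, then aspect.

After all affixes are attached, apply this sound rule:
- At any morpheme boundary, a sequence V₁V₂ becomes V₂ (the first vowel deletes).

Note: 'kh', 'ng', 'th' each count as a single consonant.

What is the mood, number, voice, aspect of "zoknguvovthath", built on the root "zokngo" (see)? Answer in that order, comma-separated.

conditional, dual, active, habitual

Segment: zokngo-uv-ov-tha-th.
mood: -uv → conditional.
number: -ov → dual.
voice: -tha → active.
aspect: -th → habitual.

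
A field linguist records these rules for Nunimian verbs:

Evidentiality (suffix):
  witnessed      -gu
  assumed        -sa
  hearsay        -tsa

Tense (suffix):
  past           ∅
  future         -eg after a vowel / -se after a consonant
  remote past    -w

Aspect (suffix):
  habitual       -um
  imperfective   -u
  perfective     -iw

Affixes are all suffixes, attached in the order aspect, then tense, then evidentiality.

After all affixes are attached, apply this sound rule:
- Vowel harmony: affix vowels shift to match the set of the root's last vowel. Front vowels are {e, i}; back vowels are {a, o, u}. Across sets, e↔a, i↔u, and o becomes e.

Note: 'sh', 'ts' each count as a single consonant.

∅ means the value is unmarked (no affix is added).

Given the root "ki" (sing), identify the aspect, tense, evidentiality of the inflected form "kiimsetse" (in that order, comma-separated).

habitual, future, hearsay

Segment: ki-um-se-tsa.
aspect: -um → habitual.
tense: -eg/se → future.
evidentiality: -tsa → hearsay.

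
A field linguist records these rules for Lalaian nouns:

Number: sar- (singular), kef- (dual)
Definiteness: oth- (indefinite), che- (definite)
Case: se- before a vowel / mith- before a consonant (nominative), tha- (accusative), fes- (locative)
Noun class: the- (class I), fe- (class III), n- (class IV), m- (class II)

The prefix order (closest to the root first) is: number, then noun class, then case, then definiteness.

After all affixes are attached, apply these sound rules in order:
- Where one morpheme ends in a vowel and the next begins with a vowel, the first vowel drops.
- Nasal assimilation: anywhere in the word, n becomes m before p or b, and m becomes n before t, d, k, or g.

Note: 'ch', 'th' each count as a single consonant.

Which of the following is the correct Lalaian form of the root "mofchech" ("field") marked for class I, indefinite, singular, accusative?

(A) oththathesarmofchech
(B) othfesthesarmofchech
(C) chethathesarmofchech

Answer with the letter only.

Attach number singular sar- → sarmofchech.
Attach noun class class I the- → thesarmofchech.
Attach case accusative tha- → thathesarmofchech.
Attach definiteness indefinite oth- → oththathesarmofchech.
Vowel deletion: no change.
Nasal assimilation: no change.
So the correct form is oththathesarmofchech, option (A).
(C) chethathesarmofchech is wrong: it uses definite instead of indefinite for definiteness.
(B) othfesthesarmofchech is wrong: it uses locative instead of accusative for case.

A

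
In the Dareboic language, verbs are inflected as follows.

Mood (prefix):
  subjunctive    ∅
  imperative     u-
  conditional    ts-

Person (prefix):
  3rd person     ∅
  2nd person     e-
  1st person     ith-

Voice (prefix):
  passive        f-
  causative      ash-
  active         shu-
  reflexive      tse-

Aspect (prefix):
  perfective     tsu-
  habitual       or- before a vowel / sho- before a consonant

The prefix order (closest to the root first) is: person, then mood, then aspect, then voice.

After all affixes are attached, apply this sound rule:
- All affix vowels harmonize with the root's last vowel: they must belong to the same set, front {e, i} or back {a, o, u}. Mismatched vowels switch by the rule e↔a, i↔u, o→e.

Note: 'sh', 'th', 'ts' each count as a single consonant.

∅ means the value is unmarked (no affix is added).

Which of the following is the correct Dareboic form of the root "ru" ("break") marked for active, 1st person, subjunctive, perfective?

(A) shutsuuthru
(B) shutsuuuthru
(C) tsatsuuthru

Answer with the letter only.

Attach person 1st person ith- → ithru.
mood = subjunctive: zero marking, form stays ithru.
Attach aspect perfective tsu- → tsuithru.
Attach voice active shu- → shutsuithru.
Apply vowel harmony: shutsuithru → shutsuuthru.
So the correct form is shutsuuthru, option (A).
(B) shutsuuuthru is wrong: it uses imperative instead of subjunctive for mood.
(C) tsatsuuthru is wrong: it uses reflexive instead of active for voice.

A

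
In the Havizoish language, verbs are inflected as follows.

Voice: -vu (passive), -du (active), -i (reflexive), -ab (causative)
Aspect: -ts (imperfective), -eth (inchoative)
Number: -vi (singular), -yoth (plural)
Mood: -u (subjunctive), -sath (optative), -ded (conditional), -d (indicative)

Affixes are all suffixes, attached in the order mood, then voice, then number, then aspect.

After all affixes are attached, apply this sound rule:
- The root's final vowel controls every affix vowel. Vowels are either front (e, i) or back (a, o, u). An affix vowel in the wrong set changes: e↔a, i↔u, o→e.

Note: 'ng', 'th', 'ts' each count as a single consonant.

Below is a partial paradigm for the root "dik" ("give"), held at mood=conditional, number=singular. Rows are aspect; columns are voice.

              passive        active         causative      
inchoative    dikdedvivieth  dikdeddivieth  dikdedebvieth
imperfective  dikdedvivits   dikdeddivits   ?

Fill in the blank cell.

dikdedebvits

Attach mood conditional -ded → dikded.
Attach voice causative -ab → dikdedab.
Attach number singular -vi → dikdedabvi.
Attach aspect imperfective -ts → dikdedabvits.
Apply vowel harmony: dikdedabvits → dikdedebvits.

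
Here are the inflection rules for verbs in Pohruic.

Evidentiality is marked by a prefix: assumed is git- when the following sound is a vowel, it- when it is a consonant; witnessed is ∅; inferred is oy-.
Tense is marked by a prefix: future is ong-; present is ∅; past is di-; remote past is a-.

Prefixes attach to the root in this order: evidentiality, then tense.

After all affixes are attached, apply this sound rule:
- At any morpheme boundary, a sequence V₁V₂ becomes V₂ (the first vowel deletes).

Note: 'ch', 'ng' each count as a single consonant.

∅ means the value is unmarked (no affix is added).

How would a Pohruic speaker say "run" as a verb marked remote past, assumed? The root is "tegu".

ittegu

Attach evidentiality assumed it- (before consonant 't') → ittegu.
Attach tense remote past a- → aittegu.
Apply vowel deletion: aittegu → ittegu.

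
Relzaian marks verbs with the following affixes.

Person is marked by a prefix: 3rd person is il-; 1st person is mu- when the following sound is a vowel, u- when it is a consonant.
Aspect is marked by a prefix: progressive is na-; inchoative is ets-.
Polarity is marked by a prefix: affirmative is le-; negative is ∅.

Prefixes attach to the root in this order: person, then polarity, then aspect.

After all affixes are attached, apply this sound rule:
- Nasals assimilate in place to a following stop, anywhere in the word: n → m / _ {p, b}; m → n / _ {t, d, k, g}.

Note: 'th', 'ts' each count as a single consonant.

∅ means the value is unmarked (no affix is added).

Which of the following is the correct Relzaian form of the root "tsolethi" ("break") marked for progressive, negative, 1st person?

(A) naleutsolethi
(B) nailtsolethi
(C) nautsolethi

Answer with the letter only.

Attach person 1st person u- (before consonant 'ts') → utsolethi.
polarity = negative: zero marking, form stays utsolethi.
Attach aspect progressive na- → nautsolethi.
Nasal assimilation: no change.
So the correct form is nautsolethi, option (C).
(A) naleutsolethi is wrong: it uses affirmative instead of negative for polarity.
(B) nailtsolethi is wrong: it uses 3rd person instead of 1st person for person.

C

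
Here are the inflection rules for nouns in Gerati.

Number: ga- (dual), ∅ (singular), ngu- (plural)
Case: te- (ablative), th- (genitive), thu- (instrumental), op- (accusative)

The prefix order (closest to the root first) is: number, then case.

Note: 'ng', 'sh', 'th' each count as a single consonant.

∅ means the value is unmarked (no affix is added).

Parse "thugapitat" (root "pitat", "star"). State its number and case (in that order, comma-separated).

dual, instrumental

Segment: thu-ga-pitat.
number: ga- → dual.
case: thu- → instrumental.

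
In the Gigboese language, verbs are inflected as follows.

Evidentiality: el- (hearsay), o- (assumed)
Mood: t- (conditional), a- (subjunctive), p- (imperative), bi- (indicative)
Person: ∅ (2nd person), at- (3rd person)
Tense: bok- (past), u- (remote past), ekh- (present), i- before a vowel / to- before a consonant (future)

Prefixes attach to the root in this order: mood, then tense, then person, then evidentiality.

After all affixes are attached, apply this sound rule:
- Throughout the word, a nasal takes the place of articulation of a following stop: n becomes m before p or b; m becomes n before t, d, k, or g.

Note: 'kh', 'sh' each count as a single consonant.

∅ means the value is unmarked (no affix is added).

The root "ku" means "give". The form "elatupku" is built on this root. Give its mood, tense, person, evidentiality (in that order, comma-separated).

imperative, remote past, 3rd person, hearsay

Segment: el-at-u-p-ku.
mood: p- → imperative.
tense: u- → remote past.
person: at- → 3rd person.
evidentiality: el- → hearsay.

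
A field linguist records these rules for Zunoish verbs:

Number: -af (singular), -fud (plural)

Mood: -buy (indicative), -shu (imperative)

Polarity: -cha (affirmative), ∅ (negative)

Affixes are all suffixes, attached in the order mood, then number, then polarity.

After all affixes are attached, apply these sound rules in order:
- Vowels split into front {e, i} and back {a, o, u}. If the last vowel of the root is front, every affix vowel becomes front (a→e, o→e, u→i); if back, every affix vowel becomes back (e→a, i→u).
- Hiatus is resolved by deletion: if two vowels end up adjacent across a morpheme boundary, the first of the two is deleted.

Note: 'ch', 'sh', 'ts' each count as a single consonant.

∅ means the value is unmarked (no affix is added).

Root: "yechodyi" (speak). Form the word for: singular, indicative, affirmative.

yechodyibiyefche

Attach mood indicative -buy → yechodyibuy.
Attach number singular -af → yechodyibuyaf.
Attach polarity affirmative -cha → yechodyibuyafcha.
Apply vowel harmony: yechodyibuyafcha → yechodyibiyefche.
Vowel deletion: no change.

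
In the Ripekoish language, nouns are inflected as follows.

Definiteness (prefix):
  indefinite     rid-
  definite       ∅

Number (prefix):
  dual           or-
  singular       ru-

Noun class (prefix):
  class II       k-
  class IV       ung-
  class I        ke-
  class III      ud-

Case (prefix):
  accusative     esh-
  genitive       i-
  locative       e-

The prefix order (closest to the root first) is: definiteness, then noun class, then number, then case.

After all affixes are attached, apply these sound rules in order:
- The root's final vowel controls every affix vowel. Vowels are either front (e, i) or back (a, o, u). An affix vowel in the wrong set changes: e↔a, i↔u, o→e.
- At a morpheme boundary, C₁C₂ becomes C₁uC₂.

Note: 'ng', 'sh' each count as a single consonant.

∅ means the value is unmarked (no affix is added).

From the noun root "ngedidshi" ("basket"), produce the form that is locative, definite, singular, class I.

erikengedidshi

definiteness = definite: zero marking, form stays ngedidshi.
Attach noun class class I ke- → kengedidshi.
Attach number singular ru- → rukengedidshi.
Attach case locative e- → erukengedidshi.
Apply vowel harmony: erukengedidshi → erikengedidshi.
Epenthesis: no change.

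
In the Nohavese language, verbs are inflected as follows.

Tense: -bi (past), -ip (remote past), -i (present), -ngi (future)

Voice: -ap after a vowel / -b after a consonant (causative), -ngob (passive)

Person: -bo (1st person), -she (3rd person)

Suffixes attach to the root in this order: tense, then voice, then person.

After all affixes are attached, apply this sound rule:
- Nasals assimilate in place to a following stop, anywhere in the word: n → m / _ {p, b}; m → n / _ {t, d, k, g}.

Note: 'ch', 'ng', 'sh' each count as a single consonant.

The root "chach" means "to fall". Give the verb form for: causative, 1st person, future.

Attach tense future -ngi → chachngi.
Attach voice causative -ap (after vowel 'i') → chachngiap.
Attach person 1st person -bo → chachngiapbo.
Nasal assimilation: no change.

chachngiapbo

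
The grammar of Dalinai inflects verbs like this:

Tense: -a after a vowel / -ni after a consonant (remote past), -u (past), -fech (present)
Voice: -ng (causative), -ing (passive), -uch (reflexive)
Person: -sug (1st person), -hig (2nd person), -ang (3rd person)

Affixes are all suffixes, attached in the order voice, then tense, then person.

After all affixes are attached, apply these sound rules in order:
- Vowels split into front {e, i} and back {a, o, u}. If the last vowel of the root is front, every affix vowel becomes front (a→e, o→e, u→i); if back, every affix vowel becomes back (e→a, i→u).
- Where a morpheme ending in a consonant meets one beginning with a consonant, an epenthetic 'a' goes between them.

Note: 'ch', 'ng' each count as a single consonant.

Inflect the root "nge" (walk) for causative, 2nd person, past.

ngengihig

Attach voice causative -ng → ngeng.
Attach tense past -u → ngengu.
Attach person 2nd person -hig → ngenguhig.
Apply vowel harmony: ngenguhig → ngengihig.
Epenthesis: no change.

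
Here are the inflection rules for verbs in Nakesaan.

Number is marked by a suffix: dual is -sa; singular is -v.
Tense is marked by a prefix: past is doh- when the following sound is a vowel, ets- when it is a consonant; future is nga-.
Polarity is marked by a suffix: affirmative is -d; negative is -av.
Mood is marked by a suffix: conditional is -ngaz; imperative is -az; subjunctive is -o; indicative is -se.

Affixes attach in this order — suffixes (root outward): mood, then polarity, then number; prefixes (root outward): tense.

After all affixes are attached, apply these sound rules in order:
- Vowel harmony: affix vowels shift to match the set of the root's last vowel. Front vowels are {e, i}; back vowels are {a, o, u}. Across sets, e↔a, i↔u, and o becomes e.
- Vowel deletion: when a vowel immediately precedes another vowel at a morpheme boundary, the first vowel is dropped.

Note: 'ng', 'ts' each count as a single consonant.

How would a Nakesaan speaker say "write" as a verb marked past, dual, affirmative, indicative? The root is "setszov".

Attach mood indicative -se → setszovse.
Attach polarity affirmative -d → setszovsed.
Attach number dual -sa → setszovsedsa.
Attach tense past ets- (before consonant 's') → etssetszovsedsa.
Apply vowel harmony: etssetszovsedsa → atssetszovsadsa.
Vowel deletion: no change.

atssetszovsadsa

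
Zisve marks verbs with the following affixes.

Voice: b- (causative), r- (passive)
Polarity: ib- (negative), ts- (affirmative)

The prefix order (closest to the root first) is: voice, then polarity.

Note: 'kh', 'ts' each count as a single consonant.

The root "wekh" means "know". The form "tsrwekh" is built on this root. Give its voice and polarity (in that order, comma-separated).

Segment: ts-r-wekh.
voice: r- → passive.
polarity: ts- → affirmative.

passive, affirmative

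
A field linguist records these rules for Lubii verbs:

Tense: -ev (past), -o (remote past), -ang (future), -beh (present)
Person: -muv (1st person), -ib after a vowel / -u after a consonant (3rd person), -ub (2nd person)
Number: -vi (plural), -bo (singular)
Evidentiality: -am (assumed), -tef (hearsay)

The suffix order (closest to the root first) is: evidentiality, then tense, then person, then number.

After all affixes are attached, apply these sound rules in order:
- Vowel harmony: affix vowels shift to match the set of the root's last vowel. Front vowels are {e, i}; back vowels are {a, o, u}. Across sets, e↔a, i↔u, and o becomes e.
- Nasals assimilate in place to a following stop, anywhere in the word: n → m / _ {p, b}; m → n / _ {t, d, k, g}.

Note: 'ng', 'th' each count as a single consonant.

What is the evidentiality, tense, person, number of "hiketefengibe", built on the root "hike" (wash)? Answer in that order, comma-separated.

hearsay, future, 3rd person, singular

Segment: hike-tef-ang-u-bo.
evidentiality: -tef → hearsay.
tense: -ang → future.
person: -ib/u → 3rd person.
number: -bo → singular.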